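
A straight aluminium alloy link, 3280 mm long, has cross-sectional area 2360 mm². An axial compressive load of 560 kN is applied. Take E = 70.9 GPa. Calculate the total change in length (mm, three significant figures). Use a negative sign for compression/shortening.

δ_mech = NL/(AE) = -560000·3280/(2360·70900) = -10.98 mm.

-11.0 mm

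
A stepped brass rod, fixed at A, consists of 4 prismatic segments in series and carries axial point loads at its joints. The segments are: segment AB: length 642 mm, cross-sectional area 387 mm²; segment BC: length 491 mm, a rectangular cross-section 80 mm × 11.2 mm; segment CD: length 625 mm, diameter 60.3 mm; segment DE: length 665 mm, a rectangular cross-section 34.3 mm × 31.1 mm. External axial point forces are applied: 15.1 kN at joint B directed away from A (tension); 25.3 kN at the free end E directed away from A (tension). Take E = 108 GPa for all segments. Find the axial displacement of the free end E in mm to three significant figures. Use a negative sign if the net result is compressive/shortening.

0.946 mm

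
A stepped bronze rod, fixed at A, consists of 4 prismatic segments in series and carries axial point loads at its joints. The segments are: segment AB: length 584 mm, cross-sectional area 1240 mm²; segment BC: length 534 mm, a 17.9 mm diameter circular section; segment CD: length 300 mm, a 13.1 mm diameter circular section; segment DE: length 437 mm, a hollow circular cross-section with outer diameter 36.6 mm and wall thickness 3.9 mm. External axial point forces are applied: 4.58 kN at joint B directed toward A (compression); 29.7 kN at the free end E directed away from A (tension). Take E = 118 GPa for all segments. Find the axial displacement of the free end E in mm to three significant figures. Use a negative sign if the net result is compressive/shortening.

Internal axial forces (sectioning from the free end, tension +): N_DE = 29.7 kN, N_CD = 29.7 kN, N_BC = 29.7 kN, N_AB = 25.12 kN.
A_BC = 251.6 mm².
A_CD = 134.8 mm².
A_DE = 400.6 mm².
δ_AB = 25120·584/(1240·118000) = 0.1003 mm
δ_BC = 29700·534/(251.6·118000) = 0.5341 mm
δ_CD = 29700·300/(134.8·118000) = 0.5602 mm
δ_DE = 29700·437/(400.6·118000) = 0.2745 mm
δ = Σδ_i = 1.469 mm.

1.47 mm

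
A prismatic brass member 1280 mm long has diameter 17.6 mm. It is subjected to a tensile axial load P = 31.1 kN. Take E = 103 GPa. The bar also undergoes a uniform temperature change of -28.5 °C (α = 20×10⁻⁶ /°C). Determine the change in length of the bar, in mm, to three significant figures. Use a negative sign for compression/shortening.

A = 243.3 mm².
δ_mech = NL/(AE) = 31100·1280/(243.3·103000) = 1.589 mm.
δ_thermal = αLΔT = 20e-6·1280·-28.5 = -0.7296 mm.
δ = δ_mech + δ_thermal = 0.859 mm.

0.859 mm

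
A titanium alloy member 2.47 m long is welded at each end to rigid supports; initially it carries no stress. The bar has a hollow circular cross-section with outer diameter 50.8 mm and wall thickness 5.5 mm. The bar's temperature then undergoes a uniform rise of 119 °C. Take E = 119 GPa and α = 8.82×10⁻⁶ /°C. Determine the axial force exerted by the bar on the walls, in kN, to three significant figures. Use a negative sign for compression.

-97.8 kN

Free thermal expansion αLΔT = 8.82e-6 · 2470 · 119 = 2.592 mm.
The walls impose strain ε = −(2.592)/2470 = -1.0496e-03; σ = Eε = 119000 · -1.0496e-03 = -124.9 MPa.
Wall reaction R = σ·A = -124.9·782.7 = -97760 N = -97.76 kN.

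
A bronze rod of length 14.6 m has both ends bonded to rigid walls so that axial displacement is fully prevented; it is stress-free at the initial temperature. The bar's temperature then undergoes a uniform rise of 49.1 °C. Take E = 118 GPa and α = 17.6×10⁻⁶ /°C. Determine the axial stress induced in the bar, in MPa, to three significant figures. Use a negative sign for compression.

-102 MPa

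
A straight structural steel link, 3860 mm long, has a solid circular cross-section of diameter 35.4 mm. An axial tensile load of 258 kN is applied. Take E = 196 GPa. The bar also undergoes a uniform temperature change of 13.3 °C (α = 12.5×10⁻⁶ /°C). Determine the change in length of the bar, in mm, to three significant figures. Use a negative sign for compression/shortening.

A = 984.2 mm².
δ_mech = NL/(AE) = 258000·3860/(984.2·196000) = 5.162 mm.
δ_thermal = αLΔT = 12.5e-6·3860·13.3 = 0.6417 mm.
δ = δ_mech + δ_thermal = 5.804 mm.

5.80 mm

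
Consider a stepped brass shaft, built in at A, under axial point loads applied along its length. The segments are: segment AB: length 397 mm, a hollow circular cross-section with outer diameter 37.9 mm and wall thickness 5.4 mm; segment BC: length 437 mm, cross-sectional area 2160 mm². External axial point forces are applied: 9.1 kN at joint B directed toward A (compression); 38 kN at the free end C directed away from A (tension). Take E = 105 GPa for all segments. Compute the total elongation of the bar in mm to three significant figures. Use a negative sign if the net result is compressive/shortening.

0.271 mm

Internal axial forces (sectioning from the free end, tension +): N_BC = 38 kN, N_AB = 28.9 kN.
A_AB = 551.3 mm².
δ_AB = 28900·397/(551.3·105000) = 0.1982 mm
δ_BC = 38000·437/(2160·105000) = 0.07322 mm
δ = Σδ_i = 0.2714 mm.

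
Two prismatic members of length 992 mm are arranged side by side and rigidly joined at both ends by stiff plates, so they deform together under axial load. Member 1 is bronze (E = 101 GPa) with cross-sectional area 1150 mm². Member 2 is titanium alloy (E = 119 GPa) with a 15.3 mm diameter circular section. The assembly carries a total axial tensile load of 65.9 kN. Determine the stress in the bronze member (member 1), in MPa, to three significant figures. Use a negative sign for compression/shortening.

A_2 = 183.9 mm².
Equal strain + equilibrium ⇒ each member carries load in proportion to AE: A₁E₁ = 116200000 N, A₂E₂ = 21880000 N, ΣAE = 138000000 N.
σ₁ = P·E₁/ΣAE = 65900·101000/138000000 = 48.22 MPa.

48.2 MPa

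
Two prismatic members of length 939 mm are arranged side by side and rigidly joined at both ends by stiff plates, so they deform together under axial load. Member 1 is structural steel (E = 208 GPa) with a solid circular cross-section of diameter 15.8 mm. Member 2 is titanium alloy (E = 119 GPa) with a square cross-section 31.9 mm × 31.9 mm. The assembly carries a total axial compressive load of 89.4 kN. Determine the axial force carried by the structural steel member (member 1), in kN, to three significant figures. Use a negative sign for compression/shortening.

-22.5 kN

A_1 = 196.1 mm².
A_2 = 1018 mm².
Equal strain + equilibrium ⇒ each member carries load in proportion to AE: A₁E₁ = 40780000 N, A₂E₂ = 121100000 N, ΣAE = 161900000 N.
F₁ = P·A₁E₁/ΣAE = -89400·40780000/161900000 = -22520 N.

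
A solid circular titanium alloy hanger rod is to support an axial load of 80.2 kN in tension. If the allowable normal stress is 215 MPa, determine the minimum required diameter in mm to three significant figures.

Required area A ≥ P/σ_allow = 80200/215 = 373 mm².
For a solid circular section, d ≥ √(4A/π) = 21.79 mm.

21.8 mm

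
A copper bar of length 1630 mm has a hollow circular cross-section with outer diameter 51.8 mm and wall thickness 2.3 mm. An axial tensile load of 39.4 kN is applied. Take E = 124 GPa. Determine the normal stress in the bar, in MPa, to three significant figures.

110 MPa

A = 357.7 mm².
σ = N/A = 39400/357.7 = 110.2 MPa.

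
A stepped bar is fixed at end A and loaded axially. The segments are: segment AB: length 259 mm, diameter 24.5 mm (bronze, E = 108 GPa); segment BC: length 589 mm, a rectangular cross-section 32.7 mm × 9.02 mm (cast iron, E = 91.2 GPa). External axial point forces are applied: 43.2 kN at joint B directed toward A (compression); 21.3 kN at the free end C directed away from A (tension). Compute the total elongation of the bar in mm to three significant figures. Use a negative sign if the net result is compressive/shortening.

0.355 mm

Internal axial forces (sectioning from the free end, tension +): N_BC = 21.3 kN, N_AB = -21.9 kN.
A_AB = 471.4 mm².
A_BC = 295 mm².
δ_AB = -21900·259/(471.4·108000) = -0.1114 mm
δ_BC = 21300·589/(295·91200) = 0.4664 mm
δ = Σδ_i = 0.355 mm.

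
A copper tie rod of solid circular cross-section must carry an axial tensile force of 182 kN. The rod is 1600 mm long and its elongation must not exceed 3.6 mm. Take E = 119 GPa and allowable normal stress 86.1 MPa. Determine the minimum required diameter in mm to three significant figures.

51.9 mm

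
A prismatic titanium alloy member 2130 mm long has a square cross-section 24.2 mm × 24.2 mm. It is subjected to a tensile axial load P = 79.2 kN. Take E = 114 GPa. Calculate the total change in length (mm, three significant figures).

A = 585.6 mm².
δ_mech = NL/(AE) = 79200·2130/(585.6·114000) = 2.527 mm.

2.53 mm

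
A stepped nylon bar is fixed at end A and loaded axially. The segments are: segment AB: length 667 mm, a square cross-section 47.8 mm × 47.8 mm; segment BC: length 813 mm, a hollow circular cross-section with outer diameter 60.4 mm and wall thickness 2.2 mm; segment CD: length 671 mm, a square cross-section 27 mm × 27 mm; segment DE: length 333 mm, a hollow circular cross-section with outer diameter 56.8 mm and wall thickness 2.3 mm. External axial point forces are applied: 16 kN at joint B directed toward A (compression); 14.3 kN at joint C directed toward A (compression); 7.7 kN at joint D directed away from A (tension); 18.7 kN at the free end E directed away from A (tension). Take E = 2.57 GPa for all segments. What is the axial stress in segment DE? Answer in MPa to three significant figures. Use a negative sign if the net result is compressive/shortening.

Internal axial forces (sectioning from the free end, tension +): N_DE = 18.7 kN, N_CD = 26.4 kN, N_BC = 12.1 kN, N_AB = -3.9 kN.
A_DE = 393.8 mm².
σ_DE = N_DE/A_DE = 18700/393.8 = 47.49 MPa.

47.5 MPa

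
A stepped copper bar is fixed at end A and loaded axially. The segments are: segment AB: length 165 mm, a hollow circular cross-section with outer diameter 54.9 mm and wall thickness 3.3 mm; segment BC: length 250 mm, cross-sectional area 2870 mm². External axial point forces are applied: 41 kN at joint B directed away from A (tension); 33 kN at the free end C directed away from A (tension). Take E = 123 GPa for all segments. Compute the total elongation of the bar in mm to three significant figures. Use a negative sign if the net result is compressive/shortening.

0.209 mm

Internal axial forces (sectioning from the free end, tension +): N_BC = 33 kN, N_AB = 74 kN.
A_AB = 535 mm².
δ_AB = 74000·165/(535·123000) = 0.1856 mm
δ_BC = 33000·250/(2870·123000) = 0.02337 mm
δ = Σδ_i = 0.2089 mm.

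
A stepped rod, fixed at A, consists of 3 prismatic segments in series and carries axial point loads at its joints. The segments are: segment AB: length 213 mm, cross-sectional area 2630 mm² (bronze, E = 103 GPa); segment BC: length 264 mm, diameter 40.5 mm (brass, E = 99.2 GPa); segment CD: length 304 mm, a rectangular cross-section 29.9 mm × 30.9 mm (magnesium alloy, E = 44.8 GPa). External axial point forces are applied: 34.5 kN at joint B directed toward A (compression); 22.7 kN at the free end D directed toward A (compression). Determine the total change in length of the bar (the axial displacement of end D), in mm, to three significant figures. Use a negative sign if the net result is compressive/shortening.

-0.259 mm

Internal axial forces (sectioning from the free end, tension +): N_CD = -22.7 kN, N_BC = -22.7 kN, N_AB = -57.2 kN.
A_BC = 1288 mm².
A_CD = 923.9 mm².
δ_AB = -57200·213/(2630·103000) = -0.04498 mm
δ_BC = -22700·264/(1288·99200) = -0.04689 mm
δ_CD = -22700·304/(923.9·44800) = -0.1667 mm
δ = Σδ_i = -0.2586 mm.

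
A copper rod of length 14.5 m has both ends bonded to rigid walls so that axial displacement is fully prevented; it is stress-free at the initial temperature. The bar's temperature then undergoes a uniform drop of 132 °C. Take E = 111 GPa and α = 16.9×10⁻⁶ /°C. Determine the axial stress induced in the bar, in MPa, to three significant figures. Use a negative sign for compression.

Free thermal expansion αLΔT = 16.9e-6 · 14500 · -132 = -32.35 mm.
The walls impose strain ε = −(-32.35)/14500 = 2.2308e-03; σ = Eε = 111000 · 2.2308e-03 = 247.6 MPa.

248 MPa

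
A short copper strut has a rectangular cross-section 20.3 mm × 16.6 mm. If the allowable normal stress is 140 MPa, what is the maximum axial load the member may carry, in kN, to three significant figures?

A = 337 mm².
P_max = σ_allow · A = 140 · 337 = 47180 N = 47.18 kN.

47.2 kN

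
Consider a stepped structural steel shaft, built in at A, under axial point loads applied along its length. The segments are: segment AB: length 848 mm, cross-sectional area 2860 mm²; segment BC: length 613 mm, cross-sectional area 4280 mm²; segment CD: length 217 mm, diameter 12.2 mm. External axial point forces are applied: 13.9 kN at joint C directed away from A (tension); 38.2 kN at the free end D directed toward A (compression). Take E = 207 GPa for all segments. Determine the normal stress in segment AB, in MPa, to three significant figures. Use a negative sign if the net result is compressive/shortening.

-8.50 MPa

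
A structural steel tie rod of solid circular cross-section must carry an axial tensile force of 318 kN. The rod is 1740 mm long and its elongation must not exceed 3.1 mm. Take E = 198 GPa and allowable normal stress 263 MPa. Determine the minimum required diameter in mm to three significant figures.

39.2 mm

Required area A ≥ P/σ_allow = 318000/263 = 1209 mm².
For a solid circular section, d ≥ √(4A/π) = 39.24 mm.
Elongation limit: A ≥ PL/(Eδ_allow) = 318000·1740/(198000·3.1) = 901.5 mm² ⇒ d ≥ 33.88 mm.
The stress limit governs.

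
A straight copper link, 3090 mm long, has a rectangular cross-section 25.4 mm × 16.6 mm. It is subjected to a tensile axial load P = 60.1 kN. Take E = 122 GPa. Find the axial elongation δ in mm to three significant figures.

A = 421.6 mm².
δ_mech = NL/(AE) = 60100·3090/(421.6·122000) = 3.61 mm.

3.61 mm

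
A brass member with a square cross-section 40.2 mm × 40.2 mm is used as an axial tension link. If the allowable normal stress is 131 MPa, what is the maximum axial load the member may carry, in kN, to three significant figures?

212 kN

A = 1616 mm².
P_max = σ_allow · A = 131 · 1616 = 211700 N = 211.7 kN.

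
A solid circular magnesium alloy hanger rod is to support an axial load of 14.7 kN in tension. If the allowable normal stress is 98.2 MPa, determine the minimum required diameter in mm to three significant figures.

13.8 mm

Required area A ≥ P/σ_allow = 14700/98.2 = 149.7 mm².
For a solid circular section, d ≥ √(4A/π) = 13.81 mm.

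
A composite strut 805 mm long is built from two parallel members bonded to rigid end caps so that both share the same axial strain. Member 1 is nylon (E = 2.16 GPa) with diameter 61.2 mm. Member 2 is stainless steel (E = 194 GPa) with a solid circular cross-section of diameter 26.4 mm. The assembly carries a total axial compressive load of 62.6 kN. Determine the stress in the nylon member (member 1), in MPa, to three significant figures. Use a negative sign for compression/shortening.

-1.20 MPa

A_1 = 2942 mm².
A_2 = 547.4 mm².
Equal strain + equilibrium ⇒ each member carries load in proportion to AE: A₁E₁ = 6354000 N, A₂E₂ = 106200000 N, ΣAE = 112500000 N.
σ₁ = P·E₁/ΣAE = -62600·2160/112500000 = -1.201 MPa.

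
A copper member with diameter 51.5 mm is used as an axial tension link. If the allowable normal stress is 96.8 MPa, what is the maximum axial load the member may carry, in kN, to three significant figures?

202 kN

A = 2083 mm².
P_max = σ_allow · A = 96.8 · 2083 = 201600 N = 201.6 kN.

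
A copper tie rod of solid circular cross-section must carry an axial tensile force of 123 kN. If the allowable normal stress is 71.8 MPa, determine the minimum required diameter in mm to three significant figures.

Required area A ≥ P/σ_allow = 123000/71.8 = 1713 mm².
For a solid circular section, d ≥ √(4A/π) = 46.7 mm.

46.7 mm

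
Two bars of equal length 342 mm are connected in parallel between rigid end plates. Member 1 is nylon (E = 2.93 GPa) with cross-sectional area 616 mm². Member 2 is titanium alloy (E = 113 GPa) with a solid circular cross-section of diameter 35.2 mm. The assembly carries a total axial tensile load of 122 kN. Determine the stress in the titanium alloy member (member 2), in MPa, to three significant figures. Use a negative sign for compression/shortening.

123 MPa

A_2 = 973.1 mm².
Equal strain + equilibrium ⇒ each member carries load in proportion to AE: A₁E₁ = 1805000 N, A₂E₂ = 110000000 N, ΣAE = 111800000 N.
σ₂ = P·E₂/ΣAE = 122000·113000/111800000 = 123.3 MPa.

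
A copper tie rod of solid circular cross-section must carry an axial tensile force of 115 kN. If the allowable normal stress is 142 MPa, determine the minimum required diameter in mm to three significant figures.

32.1 mm

Required area A ≥ P/σ_allow = 115000/142 = 809.9 mm².
For a solid circular section, d ≥ √(4A/π) = 32.11 mm.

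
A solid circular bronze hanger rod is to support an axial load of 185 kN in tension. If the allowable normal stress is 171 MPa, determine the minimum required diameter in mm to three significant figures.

Required area A ≥ P/σ_allow = 185000/171 = 1082 mm².
For a solid circular section, d ≥ √(4A/π) = 37.11 mm.

37.1 mm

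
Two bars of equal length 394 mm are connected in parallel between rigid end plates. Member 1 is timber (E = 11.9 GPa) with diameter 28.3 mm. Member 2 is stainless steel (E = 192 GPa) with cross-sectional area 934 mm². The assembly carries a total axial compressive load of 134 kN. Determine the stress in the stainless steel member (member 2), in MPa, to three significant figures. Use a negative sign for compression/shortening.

-138 MPa

A_1 = 629 mm².
Equal strain + equilibrium ⇒ each member carries load in proportion to AE: A₁E₁ = 7485000 N, A₂E₂ = 179300000 N, ΣAE = 186800000 N.
σ₂ = P·E₂/ΣAE = -134000·192000/186800000 = -137.7 MPa.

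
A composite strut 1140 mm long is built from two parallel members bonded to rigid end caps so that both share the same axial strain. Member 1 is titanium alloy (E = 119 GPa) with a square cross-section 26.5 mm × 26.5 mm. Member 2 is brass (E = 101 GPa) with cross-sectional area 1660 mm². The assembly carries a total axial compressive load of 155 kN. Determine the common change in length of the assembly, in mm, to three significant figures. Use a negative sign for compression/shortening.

-0.703 mm

A_1 = 702.2 mm².
Equal strain + equilibrium ⇒ each member carries load in proportion to AE: A₁E₁ = 83570000 N, A₂E₂ = 167700000 N, ΣAE = 251200000 N.
δ = PL/ΣAE = -155000·1140/251200000 = -0.7033 mm.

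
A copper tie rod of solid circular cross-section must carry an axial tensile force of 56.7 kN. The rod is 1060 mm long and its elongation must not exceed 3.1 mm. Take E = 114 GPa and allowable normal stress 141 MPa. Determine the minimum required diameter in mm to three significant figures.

22.6 mm

Required area A ≥ P/σ_allow = 56700/141 = 402.1 mm².
For a solid circular section, d ≥ √(4A/π) = 22.63 mm.
Elongation limit: A ≥ PL/(Eδ_allow) = 56700·1060/(114000·3.1) = 170.1 mm² ⇒ d ≥ 14.72 mm.
The stress limit governs.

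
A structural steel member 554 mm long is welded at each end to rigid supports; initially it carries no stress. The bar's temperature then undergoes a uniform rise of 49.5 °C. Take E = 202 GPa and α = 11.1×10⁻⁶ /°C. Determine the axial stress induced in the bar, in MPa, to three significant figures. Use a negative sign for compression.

-111 MPa

Free thermal expansion αLΔT = 11.1e-6 · 554 · 49.5 = 0.3044 mm.
The walls impose strain ε = −(0.3044)/554 = -5.4945e-04; σ = Eε = 202000 · -5.4945e-04 = -111 MPa.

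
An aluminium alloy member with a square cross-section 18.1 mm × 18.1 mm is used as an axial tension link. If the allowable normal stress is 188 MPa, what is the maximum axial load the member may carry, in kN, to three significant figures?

61.6 kN

A = 327.6 mm².
P_max = σ_allow · A = 188 · 327.6 = 61590 N = 61.59 kN.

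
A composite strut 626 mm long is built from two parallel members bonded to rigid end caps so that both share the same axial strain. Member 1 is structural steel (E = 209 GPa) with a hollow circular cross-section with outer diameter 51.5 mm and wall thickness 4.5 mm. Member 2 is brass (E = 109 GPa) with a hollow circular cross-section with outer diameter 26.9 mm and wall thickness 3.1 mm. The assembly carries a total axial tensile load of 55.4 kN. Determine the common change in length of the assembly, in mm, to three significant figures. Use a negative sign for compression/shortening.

0.211 mm

A_1 = 664.4 mm².
A_2 = 231.8 mm².
Equal strain + equilibrium ⇒ each member carries load in proportion to AE: A₁E₁ = 138900000 N, A₂E₂ = 25260000 N, ΣAE = 164100000 N.
δ = PL/ΣAE = 55400·626/164100000 = 0.2113 mm.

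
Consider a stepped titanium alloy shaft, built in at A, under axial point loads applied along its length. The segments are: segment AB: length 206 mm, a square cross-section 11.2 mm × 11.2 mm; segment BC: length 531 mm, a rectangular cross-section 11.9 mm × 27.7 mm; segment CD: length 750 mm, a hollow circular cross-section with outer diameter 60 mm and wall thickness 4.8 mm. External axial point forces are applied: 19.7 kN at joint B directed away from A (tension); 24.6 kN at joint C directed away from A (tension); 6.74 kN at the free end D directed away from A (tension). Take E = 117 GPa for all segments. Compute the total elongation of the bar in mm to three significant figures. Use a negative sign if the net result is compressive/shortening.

1.20 mm

Internal axial forces (sectioning from the free end, tension +): N_CD = 6.74 kN, N_BC = 31.34 kN, N_AB = 51.04 kN.
A_AB = 125.4 mm².
A_BC = 329.6 mm².
A_CD = 832.4 mm².
δ_AB = 51040·206/(125.4·117000) = 0.7164 mm
δ_BC = 31340·531/(329.6·117000) = 0.4315 mm
δ_CD = 6740·750/(832.4·117000) = 0.0519 mm
δ = Σδ_i = 1.2 mm.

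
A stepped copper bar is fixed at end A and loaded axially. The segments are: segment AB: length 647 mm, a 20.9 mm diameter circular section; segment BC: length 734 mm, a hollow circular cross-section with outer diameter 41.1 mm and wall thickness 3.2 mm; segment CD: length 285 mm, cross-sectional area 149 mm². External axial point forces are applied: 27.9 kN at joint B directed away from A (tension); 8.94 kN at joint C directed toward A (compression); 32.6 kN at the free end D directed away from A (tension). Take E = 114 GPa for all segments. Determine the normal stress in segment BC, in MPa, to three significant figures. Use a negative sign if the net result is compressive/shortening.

Internal axial forces (sectioning from the free end, tension +): N_CD = 32.6 kN, N_BC = 23.66 kN, N_AB = 51.56 kN.
A_BC = 381 mm².
σ_BC = N_BC/A_BC = 23660/381 = 62.1 MPa.

62.1 MPa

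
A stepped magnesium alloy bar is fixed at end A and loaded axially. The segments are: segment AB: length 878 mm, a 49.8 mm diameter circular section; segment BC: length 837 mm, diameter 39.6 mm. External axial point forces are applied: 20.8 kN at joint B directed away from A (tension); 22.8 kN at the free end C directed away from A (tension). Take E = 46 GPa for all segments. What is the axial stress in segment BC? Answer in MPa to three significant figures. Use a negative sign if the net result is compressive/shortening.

Internal axial forces (sectioning from the free end, tension +): N_BC = 22.8 kN, N_AB = 43.6 kN.
A_BC = 1232 mm².
σ_BC = N_BC/A_BC = 22800/1232 = 18.51 MPa.

18.5 MPa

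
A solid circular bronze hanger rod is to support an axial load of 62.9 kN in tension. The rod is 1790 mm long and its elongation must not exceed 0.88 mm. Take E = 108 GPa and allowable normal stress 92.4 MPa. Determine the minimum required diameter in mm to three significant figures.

38.8 mm

Required area A ≥ P/σ_allow = 62900/92.4 = 680.7 mm².
For a solid circular section, d ≥ √(4A/π) = 29.44 mm.
Elongation limit: A ≥ PL/(Eδ_allow) = 62900·1790/(108000·0.88) = 1185 mm² ⇒ d ≥ 38.84 mm.
The elongation limit governs.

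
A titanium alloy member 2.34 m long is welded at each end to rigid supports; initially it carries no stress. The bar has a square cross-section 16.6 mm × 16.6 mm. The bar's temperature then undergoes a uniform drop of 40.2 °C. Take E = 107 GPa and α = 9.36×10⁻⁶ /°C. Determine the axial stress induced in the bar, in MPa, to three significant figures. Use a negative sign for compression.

Free thermal expansion αLΔT = 9.36e-6 · 2340 · -40.2 = -0.8805 mm.
The walls impose strain ε = −(-0.8805)/2340 = 3.7627e-04; σ = Eε = 107000 · 3.7627e-04 = 40.26 MPa.

40.3 MPa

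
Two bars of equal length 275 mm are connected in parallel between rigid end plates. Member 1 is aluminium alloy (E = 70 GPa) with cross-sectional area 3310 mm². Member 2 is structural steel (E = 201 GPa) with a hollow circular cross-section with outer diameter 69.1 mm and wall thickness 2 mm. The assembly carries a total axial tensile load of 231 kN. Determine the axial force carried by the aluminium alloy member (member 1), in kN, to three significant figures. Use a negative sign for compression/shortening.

A_2 = 421.6 mm².
Equal strain + equilibrium ⇒ each member carries load in proportion to AE: A₁E₁ = 231700000 N, A₂E₂ = 84740000 N, ΣAE = 316400000 N.
F₁ = P·A₁E₁/ΣAE = 231000·231700000/316400000 = 169100 N.

169 kN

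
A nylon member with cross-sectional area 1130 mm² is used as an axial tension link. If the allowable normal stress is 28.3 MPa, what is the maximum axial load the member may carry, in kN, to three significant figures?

P_max = σ_allow · A = 28.3 · 1130 = 31980 N = 31.98 kN.

32.0 kN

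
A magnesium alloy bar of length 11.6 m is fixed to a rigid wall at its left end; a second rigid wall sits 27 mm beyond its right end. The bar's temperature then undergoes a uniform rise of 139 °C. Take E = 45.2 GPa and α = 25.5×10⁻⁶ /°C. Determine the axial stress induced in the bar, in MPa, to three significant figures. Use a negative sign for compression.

-55.0 MPa

Free thermal expansion αLΔT = 25.5e-6 · 11600 · 139 = 41.12 mm.
The walls engage after the gap closes; constrained expansion = 41.12 − 27 = 14.12 mm.
The walls impose strain ε = −(14.12)/11600 = -1.2169e-03; σ = Eε = 45200 · -1.2169e-03 = -55 MPa.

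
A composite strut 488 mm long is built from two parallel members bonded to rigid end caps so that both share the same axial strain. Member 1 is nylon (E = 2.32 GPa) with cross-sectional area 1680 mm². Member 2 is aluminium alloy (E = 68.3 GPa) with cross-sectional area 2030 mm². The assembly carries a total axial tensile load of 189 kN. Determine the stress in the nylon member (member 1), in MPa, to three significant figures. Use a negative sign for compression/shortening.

3.08 MPa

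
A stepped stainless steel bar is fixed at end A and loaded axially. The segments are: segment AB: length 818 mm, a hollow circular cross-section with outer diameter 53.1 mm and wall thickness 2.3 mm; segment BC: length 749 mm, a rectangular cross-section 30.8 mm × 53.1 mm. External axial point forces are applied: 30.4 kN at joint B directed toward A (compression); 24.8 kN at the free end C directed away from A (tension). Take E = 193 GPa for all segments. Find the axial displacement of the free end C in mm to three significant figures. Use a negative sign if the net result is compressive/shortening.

Internal axial forces (sectioning from the free end, tension +): N_BC = 24.8 kN, N_AB = -5.6 kN.
A_AB = 367.1 mm².
A_BC = 1635 mm².
δ_AB = -5600·818/(367.1·193000) = -0.06466 mm
δ_BC = 24800·749/(1635·193000) = 0.05885 mm
δ = Σδ_i = -0.005813 mm.

-0.00581 mm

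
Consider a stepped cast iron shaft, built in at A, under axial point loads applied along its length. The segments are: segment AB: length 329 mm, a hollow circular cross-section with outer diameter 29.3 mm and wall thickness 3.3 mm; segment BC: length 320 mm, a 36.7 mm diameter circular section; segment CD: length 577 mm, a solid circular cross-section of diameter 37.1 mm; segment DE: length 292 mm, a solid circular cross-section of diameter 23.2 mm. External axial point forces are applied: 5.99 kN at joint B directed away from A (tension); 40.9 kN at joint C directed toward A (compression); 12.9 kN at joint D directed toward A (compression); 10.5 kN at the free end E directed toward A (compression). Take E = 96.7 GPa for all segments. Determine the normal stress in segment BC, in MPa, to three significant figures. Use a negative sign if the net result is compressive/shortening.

-60.8 MPa

Internal axial forces (sectioning from the free end, tension +): N_DE = -10.5 kN, N_CD = -23.4 kN, N_BC = -64.3 kN, N_AB = -58.31 kN.
A_BC = 1058 mm².
σ_BC = N_BC/A_BC = -64300/1058 = -60.78 MPa.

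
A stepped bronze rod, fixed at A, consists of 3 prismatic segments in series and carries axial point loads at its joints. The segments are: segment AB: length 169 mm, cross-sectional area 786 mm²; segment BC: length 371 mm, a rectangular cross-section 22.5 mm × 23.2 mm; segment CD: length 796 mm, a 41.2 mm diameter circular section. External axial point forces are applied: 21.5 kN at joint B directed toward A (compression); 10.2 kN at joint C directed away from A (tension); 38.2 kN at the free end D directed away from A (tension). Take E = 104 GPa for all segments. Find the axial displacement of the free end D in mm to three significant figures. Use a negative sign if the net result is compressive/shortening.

Internal axial forces (sectioning from the free end, tension +): N_CD = 38.2 kN, N_BC = 48.4 kN, N_AB = 26.9 kN.
A_BC = 522 mm².
A_CD = 1333 mm².
δ_AB = 26900·169/(786·104000) = 0.05561 mm
δ_BC = 48400·371/(522·104000) = 0.3308 mm
δ_CD = 38200·796/(1333·104000) = 0.2193 mm
δ = Σδ_i = 0.6057 mm.

0.606 mm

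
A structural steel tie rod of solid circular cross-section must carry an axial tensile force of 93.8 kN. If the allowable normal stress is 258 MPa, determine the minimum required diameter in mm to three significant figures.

Required area A ≥ P/σ_allow = 93800/258 = 363.6 mm².
For a solid circular section, d ≥ √(4A/π) = 21.52 mm.

21.5 mm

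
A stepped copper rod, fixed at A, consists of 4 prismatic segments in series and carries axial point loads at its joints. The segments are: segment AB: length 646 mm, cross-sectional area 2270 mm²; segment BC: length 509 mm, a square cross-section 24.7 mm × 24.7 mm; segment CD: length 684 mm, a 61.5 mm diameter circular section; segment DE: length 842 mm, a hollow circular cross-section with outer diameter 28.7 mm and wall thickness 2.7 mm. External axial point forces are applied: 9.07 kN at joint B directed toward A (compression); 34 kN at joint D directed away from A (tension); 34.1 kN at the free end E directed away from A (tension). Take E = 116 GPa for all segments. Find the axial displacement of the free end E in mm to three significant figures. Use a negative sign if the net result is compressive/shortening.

1.89 mm

Internal axial forces (sectioning from the free end, tension +): N_DE = 34.1 kN, N_CD = 68.1 kN, N_BC = 68.1 kN, N_AB = 59.03 kN.
A_BC = 610.1 mm².
A_CD = 2971 mm².
A_DE = 220.5 mm².
δ_AB = 59030·646/(2270·116000) = 0.1448 mm
δ_BC = 68100·509/(610.1·116000) = 0.4898 mm
δ_CD = 68100·684/(2971·116000) = 0.1352 mm
δ_DE = 34100·842/(220.5·116000) = 1.122 mm
δ = Σδ_i = 1.892 mm.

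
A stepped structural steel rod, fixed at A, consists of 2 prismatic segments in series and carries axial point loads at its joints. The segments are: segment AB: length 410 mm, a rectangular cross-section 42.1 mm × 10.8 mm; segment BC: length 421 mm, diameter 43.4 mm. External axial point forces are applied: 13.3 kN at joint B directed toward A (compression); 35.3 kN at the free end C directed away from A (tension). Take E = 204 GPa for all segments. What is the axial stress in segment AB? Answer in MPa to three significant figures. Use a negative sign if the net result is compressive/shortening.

48.4 MPa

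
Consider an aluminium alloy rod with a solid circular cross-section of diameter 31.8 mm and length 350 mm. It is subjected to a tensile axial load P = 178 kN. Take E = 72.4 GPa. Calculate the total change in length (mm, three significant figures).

A = 794.2 mm².
δ_mech = NL/(AE) = 178000·350/(794.2·72400) = 1.083 mm.

1.08 mm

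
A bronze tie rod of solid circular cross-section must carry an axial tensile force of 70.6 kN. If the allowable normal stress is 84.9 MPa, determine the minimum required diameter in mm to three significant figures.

32.5 mm

Required area A ≥ P/σ_allow = 70600/84.9 = 831.6 mm².
For a solid circular section, d ≥ √(4A/π) = 32.54 mm.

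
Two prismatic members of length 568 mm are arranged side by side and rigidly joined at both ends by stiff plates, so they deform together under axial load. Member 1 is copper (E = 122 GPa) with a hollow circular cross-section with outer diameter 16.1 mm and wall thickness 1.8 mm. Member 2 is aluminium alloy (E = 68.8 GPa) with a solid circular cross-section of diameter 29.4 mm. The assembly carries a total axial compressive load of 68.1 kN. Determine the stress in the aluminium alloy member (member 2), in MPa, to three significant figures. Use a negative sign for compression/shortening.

-82.8 MPa

A_1 = 80.86 mm².
A_2 = 678.9 mm².
Equal strain + equilibrium ⇒ each member carries load in proportion to AE: A₁E₁ = 9865000 N, A₂E₂ = 46710000 N, ΣAE = 56570000 N.
σ₂ = P·E₂/ΣAE = -68100·68800/56570000 = -82.82 MPa.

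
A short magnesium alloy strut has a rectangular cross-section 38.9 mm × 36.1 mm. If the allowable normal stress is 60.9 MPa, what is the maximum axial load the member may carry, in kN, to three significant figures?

A = 1404 mm².
P_max = σ_allow · A = 60.9 · 1404 = 85520 N = 85.52 kN.

85.5 kN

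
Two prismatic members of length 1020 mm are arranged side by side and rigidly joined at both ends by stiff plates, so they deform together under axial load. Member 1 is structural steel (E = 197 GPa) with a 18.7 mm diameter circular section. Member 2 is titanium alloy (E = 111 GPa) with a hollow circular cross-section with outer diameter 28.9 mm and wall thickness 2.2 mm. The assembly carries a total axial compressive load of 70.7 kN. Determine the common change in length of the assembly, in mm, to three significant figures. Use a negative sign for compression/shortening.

A_1 = 274.6 mm².
A_2 = 184.5 mm².
Equal strain + equilibrium ⇒ each member carries load in proportion to AE: A₁E₁ = 54110000 N, A₂E₂ = 20480000 N, ΣAE = 74590000 N.
δ = PL/ΣAE = -70700·1020/74590000 = -0.9668 mm.

-0.967 mm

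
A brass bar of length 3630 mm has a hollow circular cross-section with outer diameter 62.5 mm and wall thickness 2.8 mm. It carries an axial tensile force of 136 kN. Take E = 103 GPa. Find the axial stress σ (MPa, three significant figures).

A = 525.1 mm².
σ = N/A = 136000/525.1 = 259 MPa.

259 MPa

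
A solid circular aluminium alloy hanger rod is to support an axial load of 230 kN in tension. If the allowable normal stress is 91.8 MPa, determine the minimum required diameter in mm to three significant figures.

56.5 mm

Required area A ≥ P/σ_allow = 230000/91.8 = 2505 mm².
For a solid circular section, d ≥ √(4A/π) = 56.48 mm.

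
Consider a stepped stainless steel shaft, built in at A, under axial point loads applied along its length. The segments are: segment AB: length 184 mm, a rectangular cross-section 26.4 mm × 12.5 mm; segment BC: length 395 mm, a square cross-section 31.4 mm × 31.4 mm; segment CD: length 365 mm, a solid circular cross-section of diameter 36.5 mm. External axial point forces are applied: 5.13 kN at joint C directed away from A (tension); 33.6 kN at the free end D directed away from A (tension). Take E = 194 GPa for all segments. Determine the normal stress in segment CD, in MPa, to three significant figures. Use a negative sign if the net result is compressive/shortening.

32.1 MPa

Internal axial forces (sectioning from the free end, tension +): N_CD = 33.6 kN, N_BC = 38.73 kN, N_AB = 38.73 kN.
A_CD = 1046 mm².
σ_CD = N_CD/A_CD = 33600/1046 = 32.11 MPa.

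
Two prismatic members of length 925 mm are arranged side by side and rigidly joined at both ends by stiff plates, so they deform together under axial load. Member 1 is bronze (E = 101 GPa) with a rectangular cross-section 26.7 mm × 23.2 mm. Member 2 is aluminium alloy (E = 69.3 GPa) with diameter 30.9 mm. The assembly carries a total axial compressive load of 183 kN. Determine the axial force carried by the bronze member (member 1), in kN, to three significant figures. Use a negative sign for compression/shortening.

-100 kN

A_1 = 619.4 mm².
A_2 = 749.9 mm².
Equal strain + equilibrium ⇒ each member carries load in proportion to AE: A₁E₁ = 62560000 N, A₂E₂ = 51970000 N, ΣAE = 114500000 N.
F₁ = P·A₁E₁/ΣAE = -183000·62560000/114500000 = -99960 N.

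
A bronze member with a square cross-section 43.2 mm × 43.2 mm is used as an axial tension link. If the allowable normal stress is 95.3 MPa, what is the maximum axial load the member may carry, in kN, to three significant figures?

178 kN

A = 1866 mm².
P_max = σ_allow · A = 95.3 · 1866 = 177900 N = 177.9 kN.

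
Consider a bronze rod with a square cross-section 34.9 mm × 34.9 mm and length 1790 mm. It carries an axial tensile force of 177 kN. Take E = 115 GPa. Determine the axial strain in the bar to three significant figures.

A = 1218 mm².
σ = N/A = 145.3 MPa; ε = σ/E = 145.3/115000 = 1.264e-03.

0.00126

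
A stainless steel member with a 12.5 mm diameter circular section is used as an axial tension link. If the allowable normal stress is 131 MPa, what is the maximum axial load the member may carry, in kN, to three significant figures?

16.1 kN

A = 122.7 mm².
P_max = σ_allow · A = 131 · 122.7 = 16080 N = 16.08 kN.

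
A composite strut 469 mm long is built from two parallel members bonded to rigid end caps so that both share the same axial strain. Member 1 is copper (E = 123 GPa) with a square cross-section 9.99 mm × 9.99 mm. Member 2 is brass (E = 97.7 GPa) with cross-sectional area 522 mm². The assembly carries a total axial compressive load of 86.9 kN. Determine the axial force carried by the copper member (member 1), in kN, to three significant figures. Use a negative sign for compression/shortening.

-16.9 kN

A_1 = 99.8 mm².
Equal strain + equilibrium ⇒ each member carries load in proportion to AE: A₁E₁ = 12280000 N, A₂E₂ = 51000000 N, ΣAE = 63270000 N.
F₁ = P·A₁E₁/ΣAE = -86900·12280000/63270000 = -16860 N.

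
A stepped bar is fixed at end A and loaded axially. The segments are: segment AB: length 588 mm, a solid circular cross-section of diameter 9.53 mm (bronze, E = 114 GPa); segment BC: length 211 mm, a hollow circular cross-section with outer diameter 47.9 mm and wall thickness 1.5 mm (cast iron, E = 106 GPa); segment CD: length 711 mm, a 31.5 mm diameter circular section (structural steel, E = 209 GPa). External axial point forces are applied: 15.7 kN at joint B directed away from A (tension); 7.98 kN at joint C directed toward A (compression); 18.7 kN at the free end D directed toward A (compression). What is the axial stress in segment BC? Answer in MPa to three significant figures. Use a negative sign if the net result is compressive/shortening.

-122 MPa

Internal axial forces (sectioning from the free end, tension +): N_CD = -18.7 kN, N_BC = -26.68 kN, N_AB = -10.98 kN.
A_BC = 218.7 mm².
σ_BC = N_BC/A_BC = -26680/218.7 = -122 MPa.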